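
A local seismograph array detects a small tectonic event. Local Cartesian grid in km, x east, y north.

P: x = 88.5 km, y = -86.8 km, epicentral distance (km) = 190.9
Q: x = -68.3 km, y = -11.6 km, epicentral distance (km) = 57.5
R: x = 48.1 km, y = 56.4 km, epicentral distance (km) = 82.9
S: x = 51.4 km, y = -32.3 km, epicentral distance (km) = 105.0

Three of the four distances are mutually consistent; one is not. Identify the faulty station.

Solve using three stations at a time. Using Q, R, S (subtract circle equations pairwise → linear system) gives (x, y) ≈ (-31.3, 32.4).
Distances from that point to each station vs reported:
  P: calculated 169.0 vs reported 190.9 → residual 21.9 km
  Q: calculated 57.5 vs reported 57.5 → residual 0.0 km
  R: calculated 82.9 vs reported 82.9 → residual 0.0 km
  S: calculated 105.0 vs reported 105.0 → residual 0.0 km
Q, R, S are mutually consistent (residuals ≈ 0); P is off by 21.9 km.

P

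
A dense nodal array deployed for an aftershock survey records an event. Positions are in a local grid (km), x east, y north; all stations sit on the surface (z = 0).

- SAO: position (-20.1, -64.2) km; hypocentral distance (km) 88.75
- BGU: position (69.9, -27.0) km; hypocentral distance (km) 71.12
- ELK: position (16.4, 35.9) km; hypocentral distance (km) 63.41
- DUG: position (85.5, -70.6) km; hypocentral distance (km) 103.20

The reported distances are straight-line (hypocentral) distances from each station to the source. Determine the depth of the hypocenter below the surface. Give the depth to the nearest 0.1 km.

depth ≈ 48.7 km

Each station gives a sphere (x−x_i)² + (y−y_i)² + z² = d_i² (stations at z=0).
Subtracting the SAO sphere from BGU and ELK: z² cancels, leaving linear equations in x and y:
180.0 x + 74.4 y = 3907.87
73.0 x + 200.2 y = 887.85
Solving: x ≈ 23.405, y ≈ -4.099 km (keep extra digits for the depth step; rounded: 23.4, -4.1).
Then from the SAO sphere: z² = 88.75² − (x + 20.1)² − (y + 64.2)² with x = 23.405, y = -4.099, so z ≈ 48.701 ≈ 48.7 km.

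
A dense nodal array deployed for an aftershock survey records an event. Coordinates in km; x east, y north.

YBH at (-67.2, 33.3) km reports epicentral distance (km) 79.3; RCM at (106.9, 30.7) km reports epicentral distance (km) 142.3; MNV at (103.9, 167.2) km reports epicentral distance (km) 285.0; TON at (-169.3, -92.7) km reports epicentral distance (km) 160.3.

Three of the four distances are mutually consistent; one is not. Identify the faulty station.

MNV

Solve using three stations at a time. Using YBH, RCM, TON (subtract circle equations pairwise → linear system) gives (x, y) ≈ (-21.2, -31.3).
Distances from that point to each station vs reported:
  YBH: calculated 79.3 vs reported 79.3 → residual 0.0 km
  RCM: calculated 142.3 vs reported 142.3 → residual 0.0 km
  MNV: calculated 234.7 vs reported 285.0 → residual 50.3 km
  TON: calculated 160.3 vs reported 160.3 → residual 0.0 km
YBH, RCM, TON are mutually consistent (residuals ≈ 0); MNV is off by 50.3 km.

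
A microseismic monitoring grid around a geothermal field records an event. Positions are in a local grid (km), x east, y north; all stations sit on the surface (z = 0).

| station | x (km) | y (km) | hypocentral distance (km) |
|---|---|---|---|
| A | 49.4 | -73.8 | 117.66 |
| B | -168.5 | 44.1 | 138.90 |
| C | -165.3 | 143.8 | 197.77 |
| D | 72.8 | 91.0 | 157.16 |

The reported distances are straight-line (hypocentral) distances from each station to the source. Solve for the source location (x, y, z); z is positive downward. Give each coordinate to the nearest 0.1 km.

Each station gives a sphere (x−x_i)² + (y−y_i)² + z² = d_i² (stations at z=0).
Subtracting the A sphere from B and C: z² cancels, leaving linear equations in x and y:
-435.8 x + 235.8 y = 17000.93
-429.4 x + 435.2 y = 14846.63
Solving: x ≈ -44.091, y ≈ -9.389 km (keep extra digits for the depth step; rounded: -44.1, -9.4).
Then from the A sphere: z² = 117.66² − (x − 49.4)² − (y + 73.8)² with x = -44.091, y = -9.389, so z ≈ 30.895 ≈ 30.9 km.

(-44.1, -9.4, 30.9)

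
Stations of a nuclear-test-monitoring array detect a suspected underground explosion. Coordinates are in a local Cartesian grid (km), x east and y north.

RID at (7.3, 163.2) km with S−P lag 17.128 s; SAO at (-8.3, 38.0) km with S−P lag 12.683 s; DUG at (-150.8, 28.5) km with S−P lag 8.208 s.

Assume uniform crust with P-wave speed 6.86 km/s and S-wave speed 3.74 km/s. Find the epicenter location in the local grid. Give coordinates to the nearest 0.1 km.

-104.7 km east, 77.8 km north

Distance from S−P lag: d = Δt · v_P v_S / (v_P − v_S) = Δt · (6.86·3.74)/(6.86−3.74) ≈ 8.2232·Δt.
So d_RID = 140.85, d_SAO = 104.29, d_DUG = 67.50 km.
Circle about each station: (x − 7.3)² + (y − 163.2)² = 140.85²; (x + 8.3)² + (y − 38.0)² = 104.29²; (x + 150.8)² + (y − 28.5)² = 67.50².
Subtracting the RID equation from the SAO and DUG equations removes the quadratic terms:
-31.2 x − 250.4 y = -16212.32
-316.2 x − 269.4 y = 12147.83
Solving the 2×2 system: x ≈ -104.7, y ≈ 77.8 km.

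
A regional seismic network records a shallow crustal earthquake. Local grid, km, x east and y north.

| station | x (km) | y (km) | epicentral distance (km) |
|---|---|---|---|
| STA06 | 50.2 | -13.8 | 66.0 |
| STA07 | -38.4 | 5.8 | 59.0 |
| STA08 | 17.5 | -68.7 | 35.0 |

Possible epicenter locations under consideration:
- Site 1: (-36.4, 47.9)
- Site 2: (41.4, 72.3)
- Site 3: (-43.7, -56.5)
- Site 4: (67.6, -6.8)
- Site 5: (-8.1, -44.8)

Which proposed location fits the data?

Site 5

For each candidate, compare |candidate − station| to the reported distance:
Site 1: residuals STA06 40.3, STA07 16.9, STA08 93.5 → max 93.5 km
Site 2: residuals STA06 20.5, STA07 44.9, STA08 108.0 → max 108.0 km
Site 3: residuals STA06 37.2, STA07 3.5, STA08 27.4 → max 37.2 km
Site 4: residuals STA06 47.2, STA07 47.7, STA08 44.6 → max 47.7 km
Site 5: residuals STA06 0.0, STA07 0.0, STA08 0.0 → max 0.0 km
Only Site 5 has all residuals ≈ 0.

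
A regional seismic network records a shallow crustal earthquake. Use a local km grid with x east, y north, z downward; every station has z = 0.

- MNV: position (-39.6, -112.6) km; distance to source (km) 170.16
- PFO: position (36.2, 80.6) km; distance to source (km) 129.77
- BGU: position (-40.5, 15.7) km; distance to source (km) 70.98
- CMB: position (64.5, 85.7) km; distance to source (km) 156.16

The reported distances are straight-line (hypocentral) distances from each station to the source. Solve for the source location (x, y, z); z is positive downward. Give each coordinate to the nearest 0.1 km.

(-76.0, 44.5, 54.3)

Each station gives a sphere (x−x_i)² + (y−y_i)² + z² = d_i² (stations at z=0).
Subtracting the MNV sphere from PFO and BGU: z² cancels, leaving linear equations in x and y:
151.6 x + 386.4 y = 5674.05
-1.8 x + 256.6 y = 11556.09
Solving: x ≈ -76.000, y ≈ 44.502 km (keep extra digits for the depth step; rounded: -76.0, 44.5).
Then from the MNV sphere: z² = 170.16² − (x + 39.6)² − (y + 112.6)² with x = -76.000, y = 44.502, so z ≈ 54.299 ≈ 54.3 km.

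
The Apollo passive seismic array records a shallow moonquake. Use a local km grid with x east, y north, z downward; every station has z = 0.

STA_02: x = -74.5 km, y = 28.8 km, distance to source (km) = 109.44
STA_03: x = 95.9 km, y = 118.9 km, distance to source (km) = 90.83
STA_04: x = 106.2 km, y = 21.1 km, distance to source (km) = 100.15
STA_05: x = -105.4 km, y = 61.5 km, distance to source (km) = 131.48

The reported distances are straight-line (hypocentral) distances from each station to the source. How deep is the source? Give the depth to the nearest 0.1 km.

Each station gives a sphere (x−x_i)² + (y−y_i)² + z² = d_i² (stations at z=0).
Subtracting the STA_02 sphere from STA_03 and STA_04: z² cancels, leaving linear equations in x and y:
340.8 x + 180.2 y = 20681.35
361.4 x − 15.4 y = 7291.05
Solving: x ≈ 23.196, y ≈ 70.900 km (keep extra digits for the depth step; rounded: 23.2, 70.9).
Then from the STA_02 sphere: z² = 109.44² − (x + 74.5)² − (y − 28.8)² with x = 23.196, y = 70.900, so z ≈ 25.694 ≈ 25.7 km.
Check against STA_05 (with the unrounded solution): distance 131.47 ≈ 131.48 km. ✓

depth ≈ 25.7 km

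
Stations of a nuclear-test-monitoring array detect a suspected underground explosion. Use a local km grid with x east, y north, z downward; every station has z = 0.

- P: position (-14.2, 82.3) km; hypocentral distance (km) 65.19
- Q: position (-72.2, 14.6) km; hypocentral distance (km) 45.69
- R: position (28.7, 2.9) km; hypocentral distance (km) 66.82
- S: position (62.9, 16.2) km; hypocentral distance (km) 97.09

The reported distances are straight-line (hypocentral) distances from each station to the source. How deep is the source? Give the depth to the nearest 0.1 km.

Each station gives a sphere (x−x_i)² + (y−y_i)² + z² = d_i² (stations at z=0).
Subtracting the P sphere from Q and R: z² cancels, leaving linear equations in x and y:
-116.0 x − 135.4 y = 613.23
85.8 x − 158.8 y = -6358.01
Solving: x ≈ -31.901, y ≈ 22.801 km (keep extra digits for the depth step; rounded: -31.9, 22.8).
Then from the P sphere: z² = 65.19² − (x + 14.2)² − (y − 82.3)² with x = -31.901, y = 22.801, so z ≈ 19.907 ≈ 19.9 km.

19.9 km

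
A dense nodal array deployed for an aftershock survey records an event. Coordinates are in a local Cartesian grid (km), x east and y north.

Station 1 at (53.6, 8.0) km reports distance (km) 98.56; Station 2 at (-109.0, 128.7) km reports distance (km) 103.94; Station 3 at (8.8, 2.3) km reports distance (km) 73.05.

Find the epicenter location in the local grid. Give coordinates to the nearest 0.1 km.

(-25.5, 66.8)

Circle about each station: (x − 53.6)² + (y − 8.0)² = 98.56²; (x + 109.0)² + (y − 128.7)² = 103.94²; (x − 8.8)² + (y − 2.3)² = 73.05².
Subtracting pairs of circle equations eliminates x²+y² and gives linear equations (the radical axes):
-325.2 x + 241.4 y = 24418.28
-89.6 x − 11.4 y = 1523.54
Solving the 2×2 system: x ≈ -25.5, y ≈ 66.8 km.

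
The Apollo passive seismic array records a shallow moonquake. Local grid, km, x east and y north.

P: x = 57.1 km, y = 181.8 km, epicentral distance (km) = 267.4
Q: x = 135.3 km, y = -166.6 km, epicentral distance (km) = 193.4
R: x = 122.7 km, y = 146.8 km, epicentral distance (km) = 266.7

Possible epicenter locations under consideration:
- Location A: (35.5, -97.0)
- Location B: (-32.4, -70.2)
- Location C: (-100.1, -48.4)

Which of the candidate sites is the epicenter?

For each candidate, compare |candidate − station| to the reported distance:
Location A: residuals P 12.2, Q 71.7, R 7.8 → max 71.7 km
Location B: residuals P 0.0, Q 0.0, R 0.0 → max 0.0 km
Location C: residuals P 11.4, Q 70.0, R 29.5 → max 70.0 km
Only Location B has all residuals ≈ 0.

Location B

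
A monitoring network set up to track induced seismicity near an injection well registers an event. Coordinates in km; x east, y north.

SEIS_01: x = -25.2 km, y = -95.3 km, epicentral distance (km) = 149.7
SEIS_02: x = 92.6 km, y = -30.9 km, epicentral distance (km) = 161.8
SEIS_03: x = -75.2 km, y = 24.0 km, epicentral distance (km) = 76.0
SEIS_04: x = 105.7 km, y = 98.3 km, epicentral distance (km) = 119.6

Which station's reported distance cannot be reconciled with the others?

Solve using three stations at a time. Using SEIS_01, SEIS_03, SEIS_04 (subtract circle equations pairwise → linear system) gives (x, y) ≈ (-5.0, 53.0).
Distances from that point to each station vs reported:
  SEIS_01: calculated 149.7 vs reported 149.7 → residual 0.0 km
  SEIS_02: calculated 128.7 vs reported 161.8 → residual 33.1 km
  SEIS_03: calculated 76.0 vs reported 76.0 → residual 0.0 km
  SEIS_04: calculated 119.6 vs reported 119.6 → residual 0.0 km
SEIS_01, SEIS_03, SEIS_04 are mutually consistent (residuals ≈ 0); SEIS_02 is off by 33.1 km.

SEIS_02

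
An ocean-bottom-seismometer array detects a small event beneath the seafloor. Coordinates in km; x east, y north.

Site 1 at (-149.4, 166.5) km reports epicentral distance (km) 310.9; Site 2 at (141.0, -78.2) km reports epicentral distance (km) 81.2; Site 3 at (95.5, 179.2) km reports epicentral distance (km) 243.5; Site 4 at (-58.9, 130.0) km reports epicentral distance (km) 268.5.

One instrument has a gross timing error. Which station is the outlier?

Site 4

Solve using three stations at a time. Using Site 1, Site 2, Site 3 (subtract circle equations pairwise → linear system) gives (x, y) ≈ (61.5, -61.9).
Distances from that point to each station vs reported:
  Site 1: calculated 310.9 vs reported 310.9 → residual 0.0 km
  Site 2: calculated 81.1 vs reported 81.2 → residual 0.1 km
  Site 3: calculated 243.5 vs reported 243.5 → residual 0.0 km
  Site 4: calculated 226.5 vs reported 268.5 → residual 42.0 km
Site 1, Site 2, Site 3 are mutually consistent (residuals ≈ 0); Site 4 is off by 42.0 km.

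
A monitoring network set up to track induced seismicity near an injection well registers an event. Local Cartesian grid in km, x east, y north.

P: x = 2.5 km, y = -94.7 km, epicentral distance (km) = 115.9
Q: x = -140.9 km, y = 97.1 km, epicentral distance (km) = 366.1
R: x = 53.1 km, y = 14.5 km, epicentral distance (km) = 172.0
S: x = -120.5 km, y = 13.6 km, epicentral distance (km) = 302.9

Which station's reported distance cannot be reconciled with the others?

Solve using three stations at a time. Using Q, R, S (subtract circle equations pairwise → linear system) gives (x, y) ≈ (146.1, -130.2).
Distances from that point to each station vs reported:
  P: calculated 147.9 vs reported 115.9 → residual 32.0 km
  Q: calculated 366.1 vs reported 366.1 → residual 0.0 km
  R: calculated 172.0 vs reported 172.0 → residual 0.0 km
  S: calculated 302.9 vs reported 302.9 → residual 0.0 km
Q, R, S are mutually consistent (residuals ≈ 0); P is off by 32.0 km.

P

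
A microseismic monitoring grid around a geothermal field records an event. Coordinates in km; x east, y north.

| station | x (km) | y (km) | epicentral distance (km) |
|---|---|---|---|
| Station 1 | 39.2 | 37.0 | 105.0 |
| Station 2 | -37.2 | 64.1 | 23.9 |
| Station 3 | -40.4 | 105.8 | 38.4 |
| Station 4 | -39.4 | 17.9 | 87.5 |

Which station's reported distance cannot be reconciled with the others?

Station 4

Solve using three stations at a time. Using Station 1, Station 2, Station 3 (subtract circle equations pairwise → linear system) gives (x, y) ≈ (-59.6, 72.5).
Distances from that point to each station vs reported:
  Station 1: calculated 105.0 vs reported 105.0 → residual 0.0 km
  Station 2: calculated 24.0 vs reported 23.9 → residual 0.1 km
  Station 3: calculated 38.4 vs reported 38.4 → residual 0.0 km
  Station 4: calculated 58.2 vs reported 87.5 → residual 29.3 km
Station 1, Station 2, Station 3 are mutually consistent (residuals ≈ 0); Station 4 is off by 29.3 km.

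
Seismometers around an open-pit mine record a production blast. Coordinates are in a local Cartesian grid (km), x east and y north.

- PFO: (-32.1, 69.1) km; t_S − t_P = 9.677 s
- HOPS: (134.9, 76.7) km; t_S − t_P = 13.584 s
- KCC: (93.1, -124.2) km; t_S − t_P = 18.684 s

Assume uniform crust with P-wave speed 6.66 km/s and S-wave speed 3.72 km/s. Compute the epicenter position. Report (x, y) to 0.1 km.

x ≈ 34.4 km, y ≈ 21.9 km

Distance from S−P lag: d = Δt · v_P v_S / (v_P − v_S) = Δt · (6.66·3.72)/(6.66−3.72) ≈ 8.4269·Δt.
So d_PFO = 81.55, d_HOPS = 114.47, d_KCC = 157.45 km.
Circle about each station: (x + 32.1)² + (y − 69.1)² = 81.55²; (x − 134.9)² + (y − 76.7)² = 114.47²; (x − 93.1)² + (y + 124.2)² = 157.45².
Subtracting pairs of circle equations eliminates x²+y² and gives linear equations (the radical axes):
334.0 x + 15.2 y = 11822.70
250.4 x − 386.6 y = 147.93
Solving the 2×2 system: x ≈ 34.4, y ≈ 21.9 km.
Check against PFO (with the unrounded x, y): √((x + 32.1)²+(y − 69.1)²) = 81.55 ≈ 81.55 km. ✓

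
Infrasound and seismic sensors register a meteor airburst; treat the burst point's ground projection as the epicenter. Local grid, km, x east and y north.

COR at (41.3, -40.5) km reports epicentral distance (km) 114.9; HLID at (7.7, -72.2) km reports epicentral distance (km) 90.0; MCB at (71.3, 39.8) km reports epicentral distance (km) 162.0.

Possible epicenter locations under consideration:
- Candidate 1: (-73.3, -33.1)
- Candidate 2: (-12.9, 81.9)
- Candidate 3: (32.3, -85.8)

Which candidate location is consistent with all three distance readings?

Candidate 1

For each candidate, compare |candidate − station| to the reported distance:
Candidate 1: residuals COR 0.1, HLID 0.1, MCB 0.1 → max 0.1 km
Candidate 2: residuals COR 19.0, HLID 65.5, MCB 67.9 → max 67.9 km
Candidate 3: residuals COR 68.7, HLID 61.9, MCB 30.5 → max 68.7 km
Only Candidate 1 has all residuals ≈ 0.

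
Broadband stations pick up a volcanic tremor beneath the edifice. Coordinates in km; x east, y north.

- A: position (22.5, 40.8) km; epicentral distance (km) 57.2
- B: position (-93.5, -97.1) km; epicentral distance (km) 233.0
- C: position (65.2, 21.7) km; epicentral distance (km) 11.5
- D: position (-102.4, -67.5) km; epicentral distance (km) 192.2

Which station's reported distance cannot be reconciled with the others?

Solve using three stations at a time. Using A, C, D (subtract circle equations pairwise → linear system) gives (x, y) ≈ (72.3, 12.6).
Distances from that point to each station vs reported:
  A: calculated 57.2 vs reported 57.2 → residual 0.0 km
  B: calculated 198.8 vs reported 233.0 → residual 34.2 km
  C: calculated 11.5 vs reported 11.5 → residual 0.0 km
  D: calculated 192.2 vs reported 192.2 → residual 0.0 km
A, C, D are mutually consistent (residuals ≈ 0); B is off by 34.2 km.

B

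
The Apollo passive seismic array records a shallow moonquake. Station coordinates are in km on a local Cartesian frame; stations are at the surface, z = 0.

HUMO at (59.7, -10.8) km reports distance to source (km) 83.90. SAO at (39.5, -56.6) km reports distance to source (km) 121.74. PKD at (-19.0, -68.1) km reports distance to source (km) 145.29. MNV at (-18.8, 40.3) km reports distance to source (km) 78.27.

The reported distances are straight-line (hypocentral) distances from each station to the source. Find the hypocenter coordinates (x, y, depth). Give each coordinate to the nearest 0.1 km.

Each station gives a sphere (x−x_i)² + (y−y_i)² + z² = d_i² (stations at z=0).
Subtracting the HUMO sphere from SAO and PKD: z² cancels, leaving linear equations in x and y:
-40.4 x − 91.6 y = -6698.34
-157.4 x − 114.6 y = -12752.09
Solving: x ≈ 40.914, y ≈ 55.081 km (keep extra digits for the depth step; rounded: 40.9, 55.1).
Then from the HUMO sphere: z² = 83.90² − (x − 59.7)² − (y + 10.8)² with x = 40.914, y = 55.081, so z ≈ 48.435 ≈ 48.4 km.

(40.9, 55.1, 48.4)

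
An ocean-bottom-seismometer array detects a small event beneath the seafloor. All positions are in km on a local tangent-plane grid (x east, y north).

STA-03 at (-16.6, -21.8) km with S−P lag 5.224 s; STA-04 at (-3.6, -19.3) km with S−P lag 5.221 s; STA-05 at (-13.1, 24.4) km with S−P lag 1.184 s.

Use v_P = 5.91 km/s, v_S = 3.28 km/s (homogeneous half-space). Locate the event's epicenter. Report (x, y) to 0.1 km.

Distance from S−P lag: d = Δt · v_P v_S / (v_P − v_S) = Δt · (5.91·3.28)/(5.91−3.28) ≈ 7.3706·Δt.
So d_STA-03 = 38.50, d_STA-04 = 38.48, d_STA-05 = 8.73 km.
Circle about each station: (x + 16.6)² + (y + 21.8)² = 38.50²; (x + 3.6)² + (y + 19.3)² = 38.48²; (x + 13.1)² + (y − 24.4)² = 8.73².
Subtracting the STA-03 equation from the STA-04 and STA-05 equations removes the quadratic terms:
26.0 x + 5.0 y = -363.81
7.0 x + 92.4 y = 1422.21
Solving the 2×2 system: x ≈ -17.2, y ≈ 16.7 km.

-17.2 km east, 16.7 km north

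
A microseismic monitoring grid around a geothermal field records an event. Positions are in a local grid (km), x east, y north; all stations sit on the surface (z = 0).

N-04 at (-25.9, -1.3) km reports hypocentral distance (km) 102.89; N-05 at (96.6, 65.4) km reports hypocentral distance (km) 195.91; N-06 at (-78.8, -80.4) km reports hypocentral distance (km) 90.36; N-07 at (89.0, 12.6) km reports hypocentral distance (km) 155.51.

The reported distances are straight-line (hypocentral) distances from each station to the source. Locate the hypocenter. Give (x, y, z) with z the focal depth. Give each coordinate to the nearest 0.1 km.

x ≈ -17.3 km, y ≈ -79.6 km, depth ≈ 66.2 km

Each station gives a sphere (x−x_i)² + (y−y_i)² + z² = d_i² (stations at z=0).
Subtracting the N-04 sphere from N-05 and N-06: z² cancels, leaving linear equations in x and y:
245.0 x + 133.4 y = -14858.16
-105.8 x − 158.2 y = 14422.52
Solving: x ≈ -17.309, y ≈ -79.590 km (keep extra digits for the depth step; rounded: -17.3, -79.6).
Then from the N-04 sphere: z² = 102.89² − (x + 25.9)² − (y + 1.3)² with x = -17.309, y = -79.590, so z ≈ 66.206 ≈ 66.2 km.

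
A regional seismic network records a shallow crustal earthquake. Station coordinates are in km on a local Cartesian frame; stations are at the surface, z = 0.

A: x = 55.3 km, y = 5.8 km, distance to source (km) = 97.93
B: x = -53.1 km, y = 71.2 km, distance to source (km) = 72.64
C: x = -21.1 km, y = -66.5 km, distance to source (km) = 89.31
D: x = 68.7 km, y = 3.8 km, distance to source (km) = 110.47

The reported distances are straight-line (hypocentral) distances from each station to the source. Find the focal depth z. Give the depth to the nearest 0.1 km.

z ≈ 38.9 km

Each station gives a sphere (x−x_i)² + (y−y_i)² + z² = d_i² (stations at z=0).
Subtracting the A sphere from B and C: z² cancels, leaving linear equations in x and y:
-216.8 x + 130.8 y = 9111.04
-152.8 x − 144.6 y = 3389.74
Solving: x ≈ -34.300, y ≈ 12.803 km (keep extra digits for the depth step; rounded: -34.3, 12.8).
Then from the A sphere: z² = 97.93² − (x − 55.3)² − (y − 5.8)² with x = -34.300, y = 12.803, so z ≈ 38.898 ≈ 38.9 km.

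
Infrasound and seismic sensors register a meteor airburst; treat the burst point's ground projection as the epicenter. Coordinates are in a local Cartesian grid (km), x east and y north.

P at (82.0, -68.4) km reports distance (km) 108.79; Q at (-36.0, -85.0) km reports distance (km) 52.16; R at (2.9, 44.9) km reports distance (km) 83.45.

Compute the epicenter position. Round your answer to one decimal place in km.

Circle about each station: (x − 82.0)² + (y + 68.4)² = 108.79²; (x + 36.0)² + (y + 85.0)² = 52.16²; (x − 2.9)² + (y − 44.9)² = 83.45².
Subtracting pairs of circle equations eliminates x²+y² and gives linear equations (the radical axes):
-236.0 x − 33.2 y = 6233.04
-158.2 x + 226.6 y = -4506.78
Solving the 2×2 system: x ≈ -21.5, y ≈ -34.9 km.

-21.5 km east, -34.9 km north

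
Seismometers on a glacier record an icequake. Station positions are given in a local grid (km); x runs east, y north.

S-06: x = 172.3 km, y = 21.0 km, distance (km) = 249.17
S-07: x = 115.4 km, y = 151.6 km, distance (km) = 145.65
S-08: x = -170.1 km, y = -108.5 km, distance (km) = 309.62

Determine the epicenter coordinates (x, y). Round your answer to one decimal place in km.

-29.4 km east, 167.3 km north

Circle about each station: (x − 172.3)² + (y − 21.0)² = 249.17²; (x − 115.4)² + (y − 151.6)² = 145.65²; (x + 170.1)² + (y + 108.5)² = 309.62².
Subtracting the S-06 equation from the S-07 and S-08 equations removes the quadratic terms:
-113.8 x + 261.2 y = 47043.20
-684.8 x − 259.0 y = -23200.89
Solving the 2×2 system: x ≈ -29.4, y ≈ 167.3 km.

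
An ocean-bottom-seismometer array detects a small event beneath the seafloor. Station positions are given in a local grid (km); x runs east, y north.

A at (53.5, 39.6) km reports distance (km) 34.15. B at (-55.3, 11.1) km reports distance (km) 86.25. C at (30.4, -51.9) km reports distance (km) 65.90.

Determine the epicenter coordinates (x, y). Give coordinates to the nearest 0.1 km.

Circle about each station: (x − 53.5)² + (y − 39.6)² = 34.15²; (x + 55.3)² + (y − 11.1)² = 86.25²; (x − 30.4)² + (y + 51.9)² = 65.90².
Subtracting pairs of circle equations eliminates x²+y² and gives linear equations (the radical axes):
-217.6 x − 57.0 y = -7521.95
-46.2 x − 183.0 y = -3989.23
Solving the 2×2 system: x ≈ 30.9, y ≈ 14.0 km.

30.9 km east, 14.0 km north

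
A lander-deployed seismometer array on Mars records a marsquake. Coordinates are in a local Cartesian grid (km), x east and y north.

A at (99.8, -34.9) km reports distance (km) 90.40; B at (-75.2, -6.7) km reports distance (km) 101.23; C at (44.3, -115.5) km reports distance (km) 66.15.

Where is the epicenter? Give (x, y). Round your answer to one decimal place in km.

Circle about each station: (x − 99.8)² + (y + 34.9)² = 90.40²; (x + 75.2)² + (y + 6.7)² = 101.23²; (x − 44.3)² + (y + 115.5)² = 66.15².
Subtracting pairs of circle equations eliminates x²+y² and gives linear equations (the radical axes):
-350.0 x + 56.4 y = -7553.47
-111.0 x − 161.2 y = 7921.03
Solving the 2×2 system: x ≈ 12.3, y ≈ -57.6 km.
Check against A (with the unrounded x, y): √((x − 99.8)²+(y + 34.9)²) = 90.40 ≈ 90.40 km. ✓

(12.3, -57.6)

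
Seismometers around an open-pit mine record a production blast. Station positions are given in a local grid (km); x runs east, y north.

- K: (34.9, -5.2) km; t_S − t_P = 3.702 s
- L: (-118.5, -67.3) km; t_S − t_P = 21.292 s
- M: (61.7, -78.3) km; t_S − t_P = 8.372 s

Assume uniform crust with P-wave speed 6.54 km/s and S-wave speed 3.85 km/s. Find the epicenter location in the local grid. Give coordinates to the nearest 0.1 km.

69.2 km east, -0.3 km north

Distance from S−P lag: d = Δt · v_P v_S / (v_P − v_S) = Δt · (6.54·3.85)/(6.54−3.85) ≈ 9.3602·Δt.
So d_K = 34.65, d_L = 199.30, d_M = 78.36 km.
Circle about each station: (x − 34.9)² + (y + 5.2)² = 34.65²; (x + 118.5)² + (y + 67.3)² = 199.30²; (x − 61.7)² + (y + 78.3)² = 78.36².
Subtracting the K equation from the L and M equations removes the quadratic terms:
-306.8 x − 124.2 y = -21193.38
53.6 x − 146.2 y = 3753.06
Solving the 2×2 system: x ≈ 69.2, y ≈ -0.3 km.
Check against K (with the unrounded x, y): √((x − 34.9)²+(y + 5.2)²) = 34.65 ≈ 34.65 km. ✓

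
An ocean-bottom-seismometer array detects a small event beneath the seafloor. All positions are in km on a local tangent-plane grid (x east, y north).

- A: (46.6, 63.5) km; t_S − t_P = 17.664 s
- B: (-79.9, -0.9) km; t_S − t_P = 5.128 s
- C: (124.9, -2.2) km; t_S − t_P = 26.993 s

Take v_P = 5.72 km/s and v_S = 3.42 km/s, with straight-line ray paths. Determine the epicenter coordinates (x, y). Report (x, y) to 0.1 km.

Distance from S−P lag: d = Δt · v_P v_S / (v_P − v_S) = Δt · (5.72·3.42)/(5.72−3.42) ≈ 8.5054·Δt.
So d_A = 150.24, d_B = 43.62, d_C = 229.59 km.
Circle about each station: (x − 46.6)² + (y − 63.5)² = 150.24²; (x + 79.9)² + (y + 0.9)² = 43.62²; (x − 124.9)² + (y + 2.2)² = 229.59².
Subtracting the A equation from the B and C equations removes the quadratic terms:
-253.0 x − 128.8 y = 20850.36
156.6 x − 131.4 y = -20738.47
Solving the 2×2 system: x ≈ -101.3, y ≈ 37.1 km.
Check against A (with the unrounded x, y): √((x − 46.6)²+(y − 63.5)²) = 150.24 ≈ 150.24 km. ✓

(-101.3, 37.1)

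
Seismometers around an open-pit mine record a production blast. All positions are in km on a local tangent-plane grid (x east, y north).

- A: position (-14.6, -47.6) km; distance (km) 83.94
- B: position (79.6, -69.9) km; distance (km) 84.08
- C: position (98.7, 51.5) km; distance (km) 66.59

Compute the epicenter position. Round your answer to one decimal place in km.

Circle about each station: (x + 14.6)² + (y + 47.6)² = 83.94²; (x − 79.6)² + (y + 69.9)² = 84.08²; (x − 98.7)² + (y − 51.5)² = 66.59².
Subtracting the A equation from the B and C equations removes the quadratic terms:
188.4 x − 44.6 y = 8719.73
226.6 x + 198.2 y = 12526.72
Solving the 2×2 system: x ≈ 48.2, y ≈ 8.1 km.

48.2 km east, 8.1 km north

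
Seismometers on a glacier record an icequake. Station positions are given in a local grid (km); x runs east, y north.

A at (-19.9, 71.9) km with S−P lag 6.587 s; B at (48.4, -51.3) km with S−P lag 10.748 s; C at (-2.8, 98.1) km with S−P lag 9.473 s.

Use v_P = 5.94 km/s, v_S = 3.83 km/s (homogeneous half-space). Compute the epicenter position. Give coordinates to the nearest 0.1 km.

(-51.1, 8.1)

Distance from S−P lag: d = Δt · v_P v_S / (v_P − v_S) = Δt · (5.94·3.83)/(5.94−3.83) ≈ 10.7821·Δt.
So d_A = 71.02, d_B = 115.89, d_C = 102.14 km.
Circle about each station: (x + 19.9)² + (y − 71.9)² = 71.02²; (x − 48.4)² + (y + 51.3)² = 115.89²; (x + 2.8)² + (y − 98.1)² = 102.14².
Subtracting the A equation from the B and C equations removes the quadratic terms:
136.6 x − 246.4 y = -8978.02
34.2 x + 52.4 y = -1322.91
Solving the 2×2 system: x ≈ -51.1, y ≈ 8.1 km.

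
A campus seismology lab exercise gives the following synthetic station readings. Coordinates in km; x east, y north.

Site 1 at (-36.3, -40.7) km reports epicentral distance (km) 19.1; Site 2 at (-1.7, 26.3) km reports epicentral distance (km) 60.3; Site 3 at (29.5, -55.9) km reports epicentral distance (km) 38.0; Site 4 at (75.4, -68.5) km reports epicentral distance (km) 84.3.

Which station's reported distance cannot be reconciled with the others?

Solve using three stations at a time. Using Site 2, Site 3, Site 4 (subtract circle equations pairwise → linear system) gives (x, y) ≈ (-1.5, -34.0).
Distances from that point to each station vs reported:
  Site 1: calculated 35.5 vs reported 19.1 → residual 16.4 km
  Site 2: calculated 60.3 vs reported 60.3 → residual 0.0 km
  Site 3: calculated 38.0 vs reported 38.0 → residual 0.0 km
  Site 4: calculated 84.3 vs reported 84.3 → residual 0.0 km
Site 2, Site 3, Site 4 are mutually consistent (residuals ≈ 0); Site 1 is off by 16.4 km.

Site 1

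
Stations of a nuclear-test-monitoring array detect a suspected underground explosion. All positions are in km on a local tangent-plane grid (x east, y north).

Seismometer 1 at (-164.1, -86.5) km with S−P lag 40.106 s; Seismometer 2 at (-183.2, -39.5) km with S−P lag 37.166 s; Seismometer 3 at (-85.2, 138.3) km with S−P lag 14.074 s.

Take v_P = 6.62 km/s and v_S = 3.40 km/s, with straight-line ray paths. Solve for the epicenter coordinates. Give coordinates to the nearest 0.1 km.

Distance from S−P lag: d = Δt · v_P v_S / (v_P − v_S) = Δt · (6.62·3.40)/(6.62−3.40) ≈ 6.9901·Δt.
So d_Seismometer 1 = 280.34, d_Seismometer 2 = 259.79, d_Seismometer 3 = 98.38 km.
Circle about each station: (x + 164.1)² + (y + 86.5)² = 280.34²; (x + 183.2)² + (y + 39.5)² = 259.79²; (x + 85.2)² + (y − 138.3)² = 98.38².
Subtracting the Seismometer 1 equation from the Seismometer 2 and Seismometer 3 equations removes the quadratic terms:
-38.2 x + 94.0 y = 11811.10
157.8 x + 449.6 y = 60886.76
Solving the 2×2 system: x ≈ 12.9, y ≈ 130.9 km.

(12.9, 130.9)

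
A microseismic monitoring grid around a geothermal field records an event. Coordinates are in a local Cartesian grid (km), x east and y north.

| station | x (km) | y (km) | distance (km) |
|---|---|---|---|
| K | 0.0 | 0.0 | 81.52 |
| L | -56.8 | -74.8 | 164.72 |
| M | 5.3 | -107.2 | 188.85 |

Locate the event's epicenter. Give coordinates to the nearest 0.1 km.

Circle about each station: x² + y² = 81.52²; (x + 56.8)² + (y + 74.8)² = 164.72²; (x − 5.3)² + (y + 107.2)² = 188.85².
Subtracting the K equation from the L and M equations removes the quadratic terms:
-113.6 x − 149.6 y = -11665.89
10.6 x − 214.4 y = -17498.88
Solving the 2×2 system: x ≈ -4.5, y ≈ 81.4 km.
Check against K (with the unrounded x, y): √(x²+y²) = 81.52 ≈ 81.52 km. ✓

-4.5 km east, 81.4 km north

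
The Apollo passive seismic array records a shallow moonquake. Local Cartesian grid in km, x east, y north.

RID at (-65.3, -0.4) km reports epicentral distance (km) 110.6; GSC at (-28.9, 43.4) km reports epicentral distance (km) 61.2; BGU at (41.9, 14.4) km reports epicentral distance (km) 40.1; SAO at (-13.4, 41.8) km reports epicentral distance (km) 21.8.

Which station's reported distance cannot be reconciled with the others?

Solve using three stations at a time. Using RID, GSC, BGU (subtract circle equations pairwise → linear system) gives (x, y) ≈ (31.5, 53.1).
Distances from that point to each station vs reported:
  RID: calculated 110.6 vs reported 110.6 → residual 0.0 km
  GSC: calculated 61.2 vs reported 61.2 → residual 0.0 km
  BGU: calculated 40.0 vs reported 40.1 → residual 0.1 km
  SAO: calculated 46.3 vs reported 21.8 → residual 24.5 km
RID, GSC, BGU are mutually consistent (residuals ≈ 0); SAO is off by 24.5 km.

SAO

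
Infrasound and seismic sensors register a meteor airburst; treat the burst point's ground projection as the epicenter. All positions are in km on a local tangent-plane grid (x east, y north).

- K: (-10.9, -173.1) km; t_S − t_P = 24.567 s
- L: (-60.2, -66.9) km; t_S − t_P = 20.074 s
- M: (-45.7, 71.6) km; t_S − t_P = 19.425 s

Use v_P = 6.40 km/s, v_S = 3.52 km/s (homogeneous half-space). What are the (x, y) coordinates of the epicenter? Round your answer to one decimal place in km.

Distance from S−P lag: d = Δt · v_P v_S / (v_P − v_S) = Δt · (6.40·3.52)/(6.40−3.52) ≈ 7.8222·Δt.
So d_K = 192.17, d_L = 157.02, d_M = 151.95 km.
Circle about each station: (x + 10.9)² + (y + 173.1)² = 192.17²; (x + 60.2)² + (y + 66.9)² = 157.02²; (x + 45.7)² + (y − 71.6)² = 151.95².
Subtracting pairs of circle equations eliminates x²+y² and gives linear equations (the radical axes):
-98.6 x + 212.4 y = -9708.74
-69.6 x + 489.4 y = -9026.86
Solving the 2×2 system: x ≈ 84.7, y ≈ -6.4 km.
Check against K (with the unrounded x, y): √((x + 10.9)²+(y + 173.1)²) = 192.15 ≈ 192.17 km. ✓

84.7 km east, -6.4 km north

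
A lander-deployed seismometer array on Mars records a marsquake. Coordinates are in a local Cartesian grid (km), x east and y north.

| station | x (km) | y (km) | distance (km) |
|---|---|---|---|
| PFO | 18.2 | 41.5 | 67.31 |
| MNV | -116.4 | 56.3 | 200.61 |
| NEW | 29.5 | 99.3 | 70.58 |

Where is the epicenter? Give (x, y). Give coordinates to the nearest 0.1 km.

Circle about each station: (x − 18.2)² + (y − 41.5)² = 67.31²; (x + 116.4)² + (y − 56.3)² = 200.61²; (x − 29.5)² + (y − 99.3)² = 70.58².
Subtracting the PFO equation from the MNV and NEW equations removes the quadratic terms:
-269.2 x + 29.6 y = -21048.58
22.6 x + 115.6 y = 8226.35
Solving the 2×2 system: x ≈ 84.2, y ≈ 54.7 km.

x ≈ 84.2 km, y ≈ 54.7 km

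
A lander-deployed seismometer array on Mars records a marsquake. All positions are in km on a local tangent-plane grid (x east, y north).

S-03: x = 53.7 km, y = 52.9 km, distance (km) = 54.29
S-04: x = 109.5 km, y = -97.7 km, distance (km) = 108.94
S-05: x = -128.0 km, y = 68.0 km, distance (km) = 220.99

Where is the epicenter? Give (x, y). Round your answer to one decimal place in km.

Circle about each station: (x − 53.7)² + (y − 52.9)² = 54.29²; (x − 109.5)² + (y + 97.7)² = 108.94²; (x + 128.0)² + (y − 68.0)² = 220.99².
Subtracting the S-03 equation from the S-04 and S-05 equations removes the quadratic terms:
111.6 x − 301.2 y = 6932.92
-363.4 x + 30.2 y = -30563.28
Solving the 2×2 system: x ≈ 84.8, y ≈ 8.4 km.
Check against S-03 (with the unrounded x, y): √((x − 53.7)²+(y − 52.9)²) = 54.29 ≈ 54.29 km. ✓

x ≈ 84.8 km, y ≈ 8.4 km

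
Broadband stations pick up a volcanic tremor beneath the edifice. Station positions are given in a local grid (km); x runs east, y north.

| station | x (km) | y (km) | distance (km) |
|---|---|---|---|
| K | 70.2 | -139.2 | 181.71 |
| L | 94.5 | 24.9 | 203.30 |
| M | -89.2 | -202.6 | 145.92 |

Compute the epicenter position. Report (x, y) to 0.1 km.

-91.7 km east, -56.7 km north

Circle about each station: (x − 70.2)² + (y + 139.2)² = 181.71²; (x − 94.5)² + (y − 24.9)² = 203.30²; (x + 89.2)² + (y + 202.6)² = 145.92².
Subtracting the K equation from the L and M equations removes the quadratic terms:
48.6 x + 328.2 y = -23066.79
-318.8 x − 126.8 y = 36424.60
Solving the 2×2 system: x ≈ -91.7, y ≈ -56.7 km.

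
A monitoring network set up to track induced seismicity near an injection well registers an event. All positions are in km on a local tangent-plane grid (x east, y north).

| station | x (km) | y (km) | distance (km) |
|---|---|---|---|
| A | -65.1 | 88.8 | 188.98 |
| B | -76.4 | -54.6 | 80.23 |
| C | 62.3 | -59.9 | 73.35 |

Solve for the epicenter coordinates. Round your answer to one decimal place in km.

-4.5 km east, -90.2 km north

Circle about each station: (x + 65.1)² + (y − 88.8)² = 188.98²; (x + 76.4)² + (y + 54.6)² = 80.23²; (x − 62.3)² + (y + 59.9)² = 73.35².
Subtracting the A equation from the B and C equations removes the quadratic terms:
-22.6 x − 286.8 y = 25971.26
254.8 x − 297.4 y = 25679.07
Solving the 2×2 system: x ≈ -4.5, y ≈ -90.2 km.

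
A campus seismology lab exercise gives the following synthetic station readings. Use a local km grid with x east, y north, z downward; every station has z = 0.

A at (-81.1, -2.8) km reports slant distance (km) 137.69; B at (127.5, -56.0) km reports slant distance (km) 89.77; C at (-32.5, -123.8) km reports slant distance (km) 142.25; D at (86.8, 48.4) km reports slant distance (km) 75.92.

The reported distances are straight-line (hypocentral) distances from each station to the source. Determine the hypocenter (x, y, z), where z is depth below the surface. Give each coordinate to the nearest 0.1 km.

(53.3, -13.8, 27.8)

Each station gives a sphere (x−x_i)² + (y−y_i)² + z² = d_i² (stations at z=0).
Subtracting the A sphere from B and C: z² cancels, leaving linear equations in x and y:
417.2 x − 106.4 y = 23707.08
97.2 x − 242.0 y = 8521.11
Solving: x ≈ 53.304, y ≈ -13.801 km (keep extra digits for the depth step; rounded: 53.3, -13.8).
Then from the A sphere: z² = 137.69² − (x + 81.1)² − (y + 2.8)² with x = 53.304, y = -13.801, so z ≈ 27.804 ≈ 27.8 km.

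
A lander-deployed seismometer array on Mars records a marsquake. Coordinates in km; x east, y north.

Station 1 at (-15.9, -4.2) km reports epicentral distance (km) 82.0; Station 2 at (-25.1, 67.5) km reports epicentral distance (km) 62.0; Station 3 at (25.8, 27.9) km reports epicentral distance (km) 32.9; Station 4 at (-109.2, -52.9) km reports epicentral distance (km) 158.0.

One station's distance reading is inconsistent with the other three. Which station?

Station 4

Solve using three stations at a time. Using Station 1, Station 2, Station 3 (subtract circle equations pairwise → linear system) gives (x, y) ≈ (36.3, 59.0).
Distances from that point to each station vs reported:
  Station 1: calculated 82.0 vs reported 82.0 → residual 0.0 km
  Station 2: calculated 62.0 vs reported 62.0 → residual 0.0 km
  Station 3: calculated 32.8 vs reported 32.9 → residual 0.1 km
  Station 4: calculated 183.6 vs reported 158.0 → residual 25.6 km
Station 1, Station 2, Station 3 are mutually consistent (residuals ≈ 0); Station 4 is off by 25.6 km.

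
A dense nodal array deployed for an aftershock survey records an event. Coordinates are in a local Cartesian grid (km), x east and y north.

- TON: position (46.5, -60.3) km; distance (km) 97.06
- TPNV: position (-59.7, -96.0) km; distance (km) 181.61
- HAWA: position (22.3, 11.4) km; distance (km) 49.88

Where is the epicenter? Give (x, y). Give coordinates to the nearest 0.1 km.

x ≈ 66.4 km, y ≈ 34.7 km

Circle about each station: (x − 46.5)² + (y + 60.3)² = 97.06²; (x + 59.7)² + (y + 96.0)² = 181.61²; (x − 22.3)² + (y − 11.4)² = 49.88².
Subtracting the TON equation from the TPNV and HAWA equations removes the quadratic terms:
-212.4 x − 71.4 y = -16579.80
-48.4 x + 143.4 y = 1761.54
Solving the 2×2 system: x ≈ 66.4, y ≈ 34.7 km.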